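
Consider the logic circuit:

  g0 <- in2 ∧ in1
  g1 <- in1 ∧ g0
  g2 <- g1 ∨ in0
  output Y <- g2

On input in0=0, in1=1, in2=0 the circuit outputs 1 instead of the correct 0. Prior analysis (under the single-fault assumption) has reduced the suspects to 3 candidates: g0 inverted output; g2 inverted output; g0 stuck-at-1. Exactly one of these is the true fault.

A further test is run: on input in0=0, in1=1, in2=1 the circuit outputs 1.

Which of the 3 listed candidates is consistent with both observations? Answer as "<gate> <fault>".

g0 stuck-at-1

Evaluate each candidate on input in0=0, in1=1, in2=1:
  g0 inverted output: g0=0 [inverted output], g1=0, g2=0 → 0 — eliminated
  g2 inverted output: g0=1, g1=1, g2=0 [inverted output] → 0 — eliminated
  g0 stuck-at-1: g0=1 [stuck-at-1], g1=1, g2=1 → 1 — matches
Only g0 stuck-at-1 reproduces the observed 1.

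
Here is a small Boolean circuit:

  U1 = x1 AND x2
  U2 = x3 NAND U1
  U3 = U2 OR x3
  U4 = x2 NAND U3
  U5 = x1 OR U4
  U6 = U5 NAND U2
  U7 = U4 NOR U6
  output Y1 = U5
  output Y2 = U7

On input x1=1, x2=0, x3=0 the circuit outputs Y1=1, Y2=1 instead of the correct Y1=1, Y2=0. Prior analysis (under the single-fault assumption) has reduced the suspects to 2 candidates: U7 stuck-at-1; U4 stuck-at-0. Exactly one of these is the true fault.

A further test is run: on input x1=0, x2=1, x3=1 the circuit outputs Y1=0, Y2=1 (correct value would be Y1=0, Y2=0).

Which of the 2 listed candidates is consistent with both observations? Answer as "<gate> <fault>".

U7 stuck-at-1

Evaluate each candidate on input x1=0, x2=1, x3=1:
  U7 stuck-at-1: U1=0, U2=1, U3=1, U4=0, U5=0, U6=1, U7=1 [stuck-at-1] → Y1=0, Y2=1 — matches
  U4 stuck-at-0: U1=0, U2=1, U3=1, U4=0 [stuck-at-0], U5=0, U6=1, U7=0 → Y1=0, Y2=0 — eliminated
Only U7 stuck-at-1 reproduces the observed Y1=0, Y2=1.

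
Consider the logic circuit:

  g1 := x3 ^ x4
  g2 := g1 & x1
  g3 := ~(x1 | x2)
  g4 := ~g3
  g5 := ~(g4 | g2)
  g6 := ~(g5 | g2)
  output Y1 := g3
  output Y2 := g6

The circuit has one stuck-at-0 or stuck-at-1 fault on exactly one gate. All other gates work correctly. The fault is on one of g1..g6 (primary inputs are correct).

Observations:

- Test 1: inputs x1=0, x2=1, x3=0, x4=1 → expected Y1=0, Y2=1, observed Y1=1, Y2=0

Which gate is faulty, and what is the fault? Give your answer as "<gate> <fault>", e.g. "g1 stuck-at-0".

g3 stuck-at-1

Fault-free values for test 1 (x1=0, x2=1, x3=0, x4=1): g1=1, g2=0, g3=0, g4=1, g5=0, g6=1, giving Y1=0, Y2=1. Observed Y1=1, Y2=0.
Test 1: faults giving observed Y1=1, Y2=0 are {g3 stuck-at-1}.
Only g3 stuck-at-1 is consistent with every test.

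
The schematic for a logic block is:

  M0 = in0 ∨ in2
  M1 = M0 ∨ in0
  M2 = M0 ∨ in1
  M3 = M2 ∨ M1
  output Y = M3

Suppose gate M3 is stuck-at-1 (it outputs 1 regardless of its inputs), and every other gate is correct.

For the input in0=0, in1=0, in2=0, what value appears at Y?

Propagate with M3 forced: M0=0, M1=0, M2=0, M3=1 [stuck-at-1].
So Y = 1. (Without the fault it would be 0.)

1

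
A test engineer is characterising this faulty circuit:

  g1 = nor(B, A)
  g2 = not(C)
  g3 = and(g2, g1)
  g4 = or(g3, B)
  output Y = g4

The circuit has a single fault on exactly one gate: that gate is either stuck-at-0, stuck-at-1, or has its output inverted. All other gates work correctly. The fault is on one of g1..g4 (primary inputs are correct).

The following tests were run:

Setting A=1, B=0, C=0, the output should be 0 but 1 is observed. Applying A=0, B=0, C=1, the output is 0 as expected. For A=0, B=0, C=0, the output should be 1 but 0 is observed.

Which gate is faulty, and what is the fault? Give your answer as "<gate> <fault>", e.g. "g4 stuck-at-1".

g1 inverted output

Fault-free values for test 1 (A=1, B=0, C=0): g1=0, g2=1, g3=0, g4=0, giving Y=0. Observed 1.
Test 1: faults giving observed 1 are {g1 stuck-at-1, g1 inverted output, g3 stuck-at-1, g3 inverted output, g4 stuck-at-1, g4 inverted output}.
Test 2 (A=0, B=0, C=1): fault-free g1=1, g2=0, g3=0, g4=0 → 0; observed 0. Eliminates g3 stuck-at-1, g3 inverted output, g4 stuck-at-1, g4 inverted output.
Test 3 (A=0, B=0, C=0): fault-free g1=1, g2=1, g3=1, g4=1 → 1; observed 0. Eliminates g1 stuck-at-1.
Only g1 inverted output is consistent with every test.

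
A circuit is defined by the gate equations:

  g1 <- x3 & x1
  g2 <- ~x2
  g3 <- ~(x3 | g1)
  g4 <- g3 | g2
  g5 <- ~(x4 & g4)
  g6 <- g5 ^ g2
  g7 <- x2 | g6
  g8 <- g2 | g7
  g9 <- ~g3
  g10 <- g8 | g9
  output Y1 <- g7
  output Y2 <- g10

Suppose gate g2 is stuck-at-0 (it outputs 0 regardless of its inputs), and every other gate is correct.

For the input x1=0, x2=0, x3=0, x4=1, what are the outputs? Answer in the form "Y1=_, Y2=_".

Y1=0, Y2=0

Propagate with g2 forced: g1=0, g2=0 [stuck-at-0], g3=1, g4=1, g5=0, g6=0, g7=0, g8=0, g9=0, g10=0.
So the outputs are Y1=0, Y2=0. (Without the fault they would be Y1=1, Y2=1.)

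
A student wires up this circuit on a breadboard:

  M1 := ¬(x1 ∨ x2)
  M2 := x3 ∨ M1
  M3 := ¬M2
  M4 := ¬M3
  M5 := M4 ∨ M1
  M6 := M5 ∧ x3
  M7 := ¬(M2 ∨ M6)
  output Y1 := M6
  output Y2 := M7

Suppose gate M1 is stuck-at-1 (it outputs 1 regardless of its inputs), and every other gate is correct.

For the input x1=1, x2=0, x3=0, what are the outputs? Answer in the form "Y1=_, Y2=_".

Y1=0, Y2=0

Propagate with M1 forced: M1=1 [stuck-at-1], M2=1, M3=0, M4=1, M5=1, M6=0, M7=0.
So the outputs are Y1=0, Y2=0. (Without the fault they would be Y1=0, Y2=1.)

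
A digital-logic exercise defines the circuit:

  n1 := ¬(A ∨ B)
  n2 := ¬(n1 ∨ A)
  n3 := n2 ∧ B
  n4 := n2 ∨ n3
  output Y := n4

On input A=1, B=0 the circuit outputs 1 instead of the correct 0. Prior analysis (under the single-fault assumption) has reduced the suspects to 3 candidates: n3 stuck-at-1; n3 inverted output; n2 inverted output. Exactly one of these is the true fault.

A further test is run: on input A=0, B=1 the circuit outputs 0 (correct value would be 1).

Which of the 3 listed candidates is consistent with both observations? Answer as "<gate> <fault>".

Evaluate each candidate on input A=0, B=1:
  n3 stuck-at-1: n1=0, n2=1, n3=1 [stuck-at-1], n4=1 → 1 — eliminated
  n3 inverted output: n1=0, n2=1, n3=0 [inverted output], n4=1 → 1 — eliminated
  n2 inverted output: n1=0, n2=0 [inverted output], n3=0, n4=0 → 0 — matches
Only n2 inverted output reproduces the observed 0.

n2 inverted output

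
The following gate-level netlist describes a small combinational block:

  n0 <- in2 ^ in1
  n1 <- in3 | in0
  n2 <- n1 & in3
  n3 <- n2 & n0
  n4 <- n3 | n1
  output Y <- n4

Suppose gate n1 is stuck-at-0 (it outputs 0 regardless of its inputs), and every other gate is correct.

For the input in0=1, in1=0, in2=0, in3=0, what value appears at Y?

Propagate with n1 forced: n0=0, n1=0 [stuck-at-0], n2=0, n3=0, n4=0.
So Y = 0. (Without the fault it would be 1.)

0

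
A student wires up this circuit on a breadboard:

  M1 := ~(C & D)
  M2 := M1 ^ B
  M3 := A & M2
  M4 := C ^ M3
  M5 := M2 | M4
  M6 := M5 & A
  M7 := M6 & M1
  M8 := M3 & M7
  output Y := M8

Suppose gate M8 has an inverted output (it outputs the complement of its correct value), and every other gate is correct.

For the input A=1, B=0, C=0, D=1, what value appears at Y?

Propagate with M8 forced: M1=1, M2=1, M3=1, M4=1, M5=1, M6=1, M7=1, M8=0 [inverted output].
So Y = 0. (Without the fault it would be 1.)

0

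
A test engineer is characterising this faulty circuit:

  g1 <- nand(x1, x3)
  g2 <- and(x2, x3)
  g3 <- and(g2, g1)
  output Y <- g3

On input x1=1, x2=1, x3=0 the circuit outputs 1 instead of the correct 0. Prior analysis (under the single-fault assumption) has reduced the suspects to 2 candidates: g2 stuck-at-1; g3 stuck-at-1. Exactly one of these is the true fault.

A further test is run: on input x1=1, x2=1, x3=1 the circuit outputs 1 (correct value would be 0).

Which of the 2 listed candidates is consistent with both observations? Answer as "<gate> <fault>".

g3 stuck-at-1

Evaluate each candidate on input x1=1, x2=1, x3=1:
  g2 stuck-at-1: g1=0, g2=1 [stuck-at-1], g3=0 → 0 — eliminated
  g3 stuck-at-1: g1=0, g2=1, g3=1 [stuck-at-1] → 1 — matches
Only g3 stuck-at-1 reproduces the observed 1.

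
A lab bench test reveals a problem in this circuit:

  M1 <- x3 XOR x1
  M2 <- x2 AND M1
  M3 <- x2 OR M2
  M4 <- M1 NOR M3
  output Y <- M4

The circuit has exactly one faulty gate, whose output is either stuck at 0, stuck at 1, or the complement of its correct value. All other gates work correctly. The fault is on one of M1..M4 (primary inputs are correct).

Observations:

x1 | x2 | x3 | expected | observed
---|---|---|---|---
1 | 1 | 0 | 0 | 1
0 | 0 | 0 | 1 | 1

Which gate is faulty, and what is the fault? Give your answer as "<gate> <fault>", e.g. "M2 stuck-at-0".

Fault-free values for test 1 (x1=1, x2=1, x3=0): M1=1, M2=1, M3=1, M4=0, giving Y=0. Observed 1.
Test 1: faults giving observed 1 are {M4 stuck-at-1, M4 inverted output}.
Test 2 (x1=0, x2=0, x3=0): fault-free M1=0, M2=0, M3=0, M4=1 → 1; observed 1. Eliminates M4 inverted output.
Only M4 stuck-at-1 is consistent with every test.

M4 stuck-at-1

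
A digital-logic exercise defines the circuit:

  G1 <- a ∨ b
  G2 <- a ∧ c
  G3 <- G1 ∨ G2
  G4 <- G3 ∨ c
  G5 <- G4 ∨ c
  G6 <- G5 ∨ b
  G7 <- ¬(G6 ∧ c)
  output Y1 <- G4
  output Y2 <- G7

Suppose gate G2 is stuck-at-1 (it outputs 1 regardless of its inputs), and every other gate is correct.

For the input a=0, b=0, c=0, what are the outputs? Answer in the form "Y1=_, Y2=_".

Y1=1, Y2=1

Propagate with G2 forced: G1=0, G2=1 [stuck-at-1], G3=1, G4=1, G5=1, G6=1, G7=1.
So the outputs are Y1=1, Y2=1. (Without the fault they would be Y1=0, Y2=1.)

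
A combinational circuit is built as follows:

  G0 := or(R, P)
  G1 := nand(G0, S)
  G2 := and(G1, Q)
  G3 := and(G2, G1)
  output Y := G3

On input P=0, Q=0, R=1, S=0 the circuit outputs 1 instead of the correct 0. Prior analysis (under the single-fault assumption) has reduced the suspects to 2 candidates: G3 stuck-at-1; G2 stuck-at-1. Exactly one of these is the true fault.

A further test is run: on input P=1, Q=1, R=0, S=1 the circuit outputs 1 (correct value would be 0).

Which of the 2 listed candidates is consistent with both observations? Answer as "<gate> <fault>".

G3 stuck-at-1

Evaluate each candidate on input P=1, Q=1, R=0, S=1:
  G3 stuck-at-1: G0=1, G1=0, G2=0, G3=1 [stuck-at-1] → 1 — matches
  G2 stuck-at-1: G0=1, G1=0, G2=1 [stuck-at-1], G3=0 → 0 — eliminated
Only G3 stuck-at-1 reproduces the observed 1.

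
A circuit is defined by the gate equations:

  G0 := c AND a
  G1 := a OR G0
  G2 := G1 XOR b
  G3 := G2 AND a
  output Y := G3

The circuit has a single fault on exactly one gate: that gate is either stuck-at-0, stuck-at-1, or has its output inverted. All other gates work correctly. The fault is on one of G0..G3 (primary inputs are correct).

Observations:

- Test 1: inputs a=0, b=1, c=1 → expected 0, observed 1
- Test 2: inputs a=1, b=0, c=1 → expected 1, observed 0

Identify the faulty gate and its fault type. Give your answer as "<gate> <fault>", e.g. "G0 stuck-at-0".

G3 inverted output

Fault-free values for test 1 (a=0, b=1, c=1): G0=0, G1=0, G2=1, G3=0, giving Y=0. Observed 1.
Test 1: faults giving observed 1 are {G3 stuck-at-1, G3 inverted output}.
Test 2 (a=1, b=0, c=1): fault-free G0=1, G1=1, G2=1, G3=1 → 1; observed 0. Eliminates G3 stuck-at-1.
Only G3 inverted output is consistent with every test.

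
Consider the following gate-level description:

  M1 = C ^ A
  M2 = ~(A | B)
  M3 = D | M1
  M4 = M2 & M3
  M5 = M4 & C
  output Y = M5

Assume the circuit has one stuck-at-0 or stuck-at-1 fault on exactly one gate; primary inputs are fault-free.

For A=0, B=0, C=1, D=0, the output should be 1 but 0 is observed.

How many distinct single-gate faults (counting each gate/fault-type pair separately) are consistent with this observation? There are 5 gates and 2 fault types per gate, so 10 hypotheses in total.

5

Fault-free: M1=1, M2=1, M3=1, M4=1, M5=1 → 1. Observed 0.
  M1 stuck-at-0: output 0 ✓
  M1 stuck-at-1: output 1 ✗
  M2 stuck-at-0: output 0 ✓
  M2 stuck-at-1: output 1 ✗
  M3 stuck-at-0: output 0 ✓
  M3 stuck-at-1: output 1 ✗
  M4 stuck-at-0: output 0 ✓
  M4 stuck-at-1: output 1 ✗
  M5 stuck-at-0: output 0 ✓
  M5 stuck-at-1: output 1 ✗
Consistent faults: {M1 stuck-at-0, M2 stuck-at-0, M3 stuck-at-0, M4 stuck-at-0, M5 stuck-at-0} — 5 in all.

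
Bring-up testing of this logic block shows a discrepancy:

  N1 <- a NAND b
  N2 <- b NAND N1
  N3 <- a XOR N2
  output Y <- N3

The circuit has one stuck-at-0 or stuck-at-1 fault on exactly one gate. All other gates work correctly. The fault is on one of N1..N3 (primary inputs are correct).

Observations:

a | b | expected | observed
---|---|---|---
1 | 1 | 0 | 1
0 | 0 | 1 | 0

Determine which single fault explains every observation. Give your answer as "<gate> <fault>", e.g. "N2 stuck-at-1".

N2 stuck-at-0

Fault-free values for test 1 (a=1, b=1): N1=0, N2=1, N3=0, giving Y=0. Observed 1.
Test 1: faults giving observed 1 are {N1 stuck-at-1, N2 stuck-at-0, N3 stuck-at-1}.
Test 2 (a=0, b=0): fault-free N1=1, N2=1, N3=1 → 1; observed 0. Eliminates N1 stuck-at-1, N3 stuck-at-1.
Only N2 stuck-at-0 is consistent with every test.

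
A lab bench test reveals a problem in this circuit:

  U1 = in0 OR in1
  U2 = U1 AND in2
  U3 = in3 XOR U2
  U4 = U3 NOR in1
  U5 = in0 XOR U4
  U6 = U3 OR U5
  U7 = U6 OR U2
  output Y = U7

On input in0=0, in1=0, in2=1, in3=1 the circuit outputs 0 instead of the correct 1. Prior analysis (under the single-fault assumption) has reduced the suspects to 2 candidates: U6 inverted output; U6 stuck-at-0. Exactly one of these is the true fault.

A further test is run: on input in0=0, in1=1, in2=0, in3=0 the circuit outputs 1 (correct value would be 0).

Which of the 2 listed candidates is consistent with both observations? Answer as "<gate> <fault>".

Evaluate each candidate on input in0=0, in1=1, in2=0, in3=0:
  U6 inverted output: U1=1, U2=0, U3=0, U4=0, U5=0, U6=1 [inverted output], U7=1 → 1 — matches
  U6 stuck-at-0: U1=1, U2=0, U3=0, U4=0, U5=0, U6=0 [stuck-at-0], U7=0 → 0 — eliminated
Only U6 inverted output reproduces the observed 1.

U6 inverted output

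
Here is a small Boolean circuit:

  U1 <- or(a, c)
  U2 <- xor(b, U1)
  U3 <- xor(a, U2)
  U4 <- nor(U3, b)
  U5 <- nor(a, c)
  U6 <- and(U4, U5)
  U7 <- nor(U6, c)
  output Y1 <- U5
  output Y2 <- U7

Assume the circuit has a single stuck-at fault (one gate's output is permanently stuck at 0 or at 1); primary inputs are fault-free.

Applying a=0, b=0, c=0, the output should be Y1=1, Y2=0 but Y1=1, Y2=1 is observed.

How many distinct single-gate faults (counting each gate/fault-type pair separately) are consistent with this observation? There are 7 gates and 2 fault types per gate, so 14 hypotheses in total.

Fault-free: U1=0, U2=0, U3=0, U4=1, U5=1, U6=1, U7=0 → Y1=1, Y2=0. Observed Y1=1, Y2=1.
  U1 stuck-at-0: output Y1=1, Y2=0 ✗
  U1 stuck-at-1: output Y1=1, Y2=1 ✓
  U2 stuck-at-0: output Y1=1, Y2=0 ✗
  U2 stuck-at-1: output Y1=1, Y2=1 ✓
  U3 stuck-at-0: output Y1=1, Y2=0 ✗
  U3 stuck-at-1: output Y1=1, Y2=1 ✓
  U4 stuck-at-0: output Y1=1, Y2=1 ✓
  U4 stuck-at-1: output Y1=1, Y2=0 ✗
  U5 stuck-at-0: output Y1=0, Y2=1 ✗
  U5 stuck-at-1: output Y1=1, Y2=0 ✗
  U6 stuck-at-0: output Y1=1, Y2=1 ✓
  U6 stuck-at-1: output Y1=1, Y2=0 ✗
  U7 stuck-at-0: output Y1=1, Y2=0 ✗
  U7 stuck-at-1: output Y1=1, Y2=1 ✓
Consistent faults: {U1 stuck-at-1, U2 stuck-at-1, U3 stuck-at-1, U4 stuck-at-0, U6 stuck-at-0, U7 stuck-at-1} — 6 in all.

6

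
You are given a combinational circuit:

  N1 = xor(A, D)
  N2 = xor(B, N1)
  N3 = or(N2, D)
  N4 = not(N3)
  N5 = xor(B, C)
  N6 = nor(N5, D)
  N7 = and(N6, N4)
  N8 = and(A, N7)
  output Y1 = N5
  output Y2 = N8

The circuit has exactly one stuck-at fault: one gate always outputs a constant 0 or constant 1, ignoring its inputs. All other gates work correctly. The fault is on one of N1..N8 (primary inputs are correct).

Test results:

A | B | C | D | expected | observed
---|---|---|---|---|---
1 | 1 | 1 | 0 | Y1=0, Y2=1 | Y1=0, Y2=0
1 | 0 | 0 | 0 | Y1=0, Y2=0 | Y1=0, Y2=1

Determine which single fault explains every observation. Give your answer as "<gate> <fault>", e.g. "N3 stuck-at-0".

Fault-free values for test 1 (A=1, B=1, C=1, D=0): N1=1, N2=0, N3=0, N4=1, N5=0, N6=1, N7=1, N8=1, giving Y1=0, Y2=1. Observed Y1=0, Y2=0.
Test 1: faults giving observed Y1=0, Y2=0 are {N1 stuck-at-0, N2 stuck-at-1, N3 stuck-at-1, N4 stuck-at-0, N6 stuck-at-0, N7 stuck-at-0, N8 stuck-at-0}.
Test 2 (A=1, B=0, C=0, D=0): fault-free N1=1, N2=1, N3=1, N4=0, N5=0, N6=1, N7=0, N8=0 → Y1=0, Y2=0; observed Y1=0, Y2=1. Eliminates N2 stuck-at-1, N3 stuck-at-1, N4 stuck-at-0, N6 stuck-at-0, N7 stuck-at-0, N8 stuck-at-0.
Only N1 stuck-at-0 is consistent with every test.

N1 stuck-at-0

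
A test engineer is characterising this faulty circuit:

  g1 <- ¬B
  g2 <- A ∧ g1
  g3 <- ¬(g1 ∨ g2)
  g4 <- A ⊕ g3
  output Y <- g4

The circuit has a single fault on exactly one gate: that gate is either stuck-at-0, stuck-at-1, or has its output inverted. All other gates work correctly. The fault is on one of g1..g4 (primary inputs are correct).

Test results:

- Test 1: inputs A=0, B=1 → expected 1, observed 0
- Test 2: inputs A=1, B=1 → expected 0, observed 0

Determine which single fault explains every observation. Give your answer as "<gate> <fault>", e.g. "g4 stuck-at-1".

g4 stuck-at-0

Fault-free values for test 1 (A=0, B=1): g1=0, g2=0, g3=1, g4=1, giving Y=1. Observed 0.
Test 1: faults giving observed 0 are {g1 stuck-at-1, g1 inverted output, g2 stuck-at-1, g2 inverted output, g3 stuck-at-0, g3 inverted output, g4 stuck-at-0, g4 inverted output}.
Test 2 (A=1, B=1): fault-free g1=0, g2=0, g3=1, g4=0 → 0; observed 0. Eliminates g1 stuck-at-1, g1 inverted output, g2 stuck-at-1, g2 inverted output, g3 stuck-at-0, g3 inverted output, g4 inverted output.
Only g4 stuck-at-0 is consistent with every test.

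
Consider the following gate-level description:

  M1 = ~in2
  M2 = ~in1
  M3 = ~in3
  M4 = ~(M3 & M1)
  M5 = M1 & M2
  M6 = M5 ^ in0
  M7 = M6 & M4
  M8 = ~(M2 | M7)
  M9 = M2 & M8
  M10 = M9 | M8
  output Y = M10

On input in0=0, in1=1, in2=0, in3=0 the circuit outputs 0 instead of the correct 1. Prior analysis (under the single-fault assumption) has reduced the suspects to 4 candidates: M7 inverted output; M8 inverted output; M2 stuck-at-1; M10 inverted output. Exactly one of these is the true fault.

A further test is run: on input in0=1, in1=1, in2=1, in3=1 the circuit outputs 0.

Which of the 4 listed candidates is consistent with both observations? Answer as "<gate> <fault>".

M2 stuck-at-1

Evaluate each candidate on input in0=1, in1=1, in2=1, in3=1:
  M7 inverted output: M1=0, M2=0, M3=0, M4=1, M5=0, M6=1, M7=0 [inverted output], M8=1, M9=0, M10=1 → 1 — eliminated
  M8 inverted output: M1=0, M2=0, M3=0, M4=1, M5=0, M6=1, M7=1, M8=1 [inverted output], M9=0, M10=1 → 1 — eliminated
  M2 stuck-at-1: M1=0, M2=1 [stuck-at-1], M3=0, M4=1, M5=0, M6=1, M7=1, M8=0, M9=0, M10=0 → 0 — matches
  M10 inverted output: M1=0, M2=0, M3=0, M4=1, M5=0, M6=1, M7=1, M8=0, M9=0, M10=1 [inverted output] → 1 — eliminated
Only M2 stuck-at-1 reproduces the observed 0.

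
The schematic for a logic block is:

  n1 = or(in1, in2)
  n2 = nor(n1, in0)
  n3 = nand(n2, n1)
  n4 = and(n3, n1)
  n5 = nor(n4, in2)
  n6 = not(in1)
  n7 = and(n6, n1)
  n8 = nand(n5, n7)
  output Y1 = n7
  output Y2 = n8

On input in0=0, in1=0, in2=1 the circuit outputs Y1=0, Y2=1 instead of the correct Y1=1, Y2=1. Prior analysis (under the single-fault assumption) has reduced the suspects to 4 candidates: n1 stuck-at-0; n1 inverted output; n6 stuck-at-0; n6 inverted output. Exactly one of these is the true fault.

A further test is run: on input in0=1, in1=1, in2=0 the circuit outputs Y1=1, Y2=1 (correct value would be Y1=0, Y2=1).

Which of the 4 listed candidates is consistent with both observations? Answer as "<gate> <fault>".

Evaluate each candidate on input in0=1, in1=1, in2=0:
  n1 stuck-at-0: n1=0 [stuck-at-0], n2=0, n3=1, n4=0, n5=1, n6=0, n7=0, n8=1 → Y1=0, Y2=1 — eliminated
  n1 inverted output: n1=0 [inverted output], n2=0, n3=1, n4=0, n5=1, n6=0, n7=0, n8=1 → Y1=0, Y2=1 — eliminated
  n6 stuck-at-0: n1=1, n2=0, n3=1, n4=1, n5=0, n6=0 [stuck-at-0], n7=0, n8=1 → Y1=0, Y2=1 — eliminated
  n6 inverted output: n1=1, n2=0, n3=1, n4=1, n5=0, n6=1 [inverted output], n7=1, n8=1 → Y1=1, Y2=1 — matches
Only n6 inverted output reproduces the observed Y1=1, Y2=1.

n6 inverted output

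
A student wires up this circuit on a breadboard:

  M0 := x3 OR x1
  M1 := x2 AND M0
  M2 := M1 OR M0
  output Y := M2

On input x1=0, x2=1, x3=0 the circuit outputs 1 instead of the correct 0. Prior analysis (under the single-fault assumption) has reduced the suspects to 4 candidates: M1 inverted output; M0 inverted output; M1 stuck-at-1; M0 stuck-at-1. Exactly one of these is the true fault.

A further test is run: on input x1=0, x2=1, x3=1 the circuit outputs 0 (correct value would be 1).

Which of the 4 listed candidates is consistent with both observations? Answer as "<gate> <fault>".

M0 inverted output

Evaluate each candidate on input x1=0, x2=1, x3=1:
  M1 inverted output: M0=1, M1=0 [inverted output], M2=1 → 1 — eliminated
  M0 inverted output: M0=0 [inverted output], M1=0, M2=0 → 0 — matches
  M1 stuck-at-1: M0=1, M1=1 [stuck-at-1], M2=1 → 1 — eliminated
  M0 stuck-at-1: M0=1 [stuck-at-1], M1=1, M2=1 → 1 — eliminated
Only M0 inverted output reproduces the observed 0.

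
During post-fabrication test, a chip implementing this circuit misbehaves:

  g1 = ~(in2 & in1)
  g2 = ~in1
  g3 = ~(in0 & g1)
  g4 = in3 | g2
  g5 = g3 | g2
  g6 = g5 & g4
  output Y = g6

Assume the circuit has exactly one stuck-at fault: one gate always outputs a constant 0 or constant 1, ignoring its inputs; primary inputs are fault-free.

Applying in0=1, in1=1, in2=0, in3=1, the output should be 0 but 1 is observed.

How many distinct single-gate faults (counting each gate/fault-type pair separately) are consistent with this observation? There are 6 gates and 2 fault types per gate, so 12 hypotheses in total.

Fault-free: g1=1, g2=0, g3=0, g4=1, g5=0, g6=0 → 0. Observed 1.
  g1 stuck-at-0: output 1 ✓
  g1 stuck-at-1: output 0 ✗
  g2 stuck-at-0: output 0 ✗
  g2 stuck-at-1: output 1 ✓
  g3 stuck-at-0: output 0 ✗
  g3 stuck-at-1: output 1 ✓
  g4 stuck-at-0: output 0 ✗
  g4 stuck-at-1: output 0 ✗
  g5 stuck-at-0: output 0 ✗
  g5 stuck-at-1: output 1 ✓
  g6 stuck-at-0: output 0 ✗
  g6 stuck-at-1: output 1 ✓
Consistent faults: {g1 stuck-at-0, g2 stuck-at-1, g3 stuck-at-1, g5 stuck-at-1, g6 stuck-at-1} — 5 in all.

5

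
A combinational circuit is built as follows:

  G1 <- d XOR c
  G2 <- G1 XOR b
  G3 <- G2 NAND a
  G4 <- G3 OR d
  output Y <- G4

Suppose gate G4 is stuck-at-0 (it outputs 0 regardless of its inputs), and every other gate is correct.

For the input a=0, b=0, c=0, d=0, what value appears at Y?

Propagate with G4 forced: G1=0, G2=0, G3=1, G4=0 [stuck-at-0].
So Y = 0. (Without the fault it would be 1.)

0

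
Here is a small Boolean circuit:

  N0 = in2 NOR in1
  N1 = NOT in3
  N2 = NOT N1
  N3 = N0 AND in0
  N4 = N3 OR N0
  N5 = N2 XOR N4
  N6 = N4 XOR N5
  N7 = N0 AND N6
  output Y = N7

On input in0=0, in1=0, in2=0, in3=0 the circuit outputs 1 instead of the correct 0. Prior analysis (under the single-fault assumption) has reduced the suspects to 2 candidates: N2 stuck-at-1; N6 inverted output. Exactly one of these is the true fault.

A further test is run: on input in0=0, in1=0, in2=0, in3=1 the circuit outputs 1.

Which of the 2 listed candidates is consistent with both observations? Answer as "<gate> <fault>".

N2 stuck-at-1

Evaluate each candidate on input in0=0, in1=0, in2=0, in3=1:
  N2 stuck-at-1: N0=1, N1=0, N2=1 [stuck-at-1], N3=0, N4=1, N5=0, N6=1, N7=1 → 1 — matches
  N6 inverted output: N0=1, N1=0, N2=1, N3=0, N4=1, N5=0, N6=0 [inverted output], N7=0 → 0 — eliminated
Only N2 stuck-at-1 reproduces the observed 1.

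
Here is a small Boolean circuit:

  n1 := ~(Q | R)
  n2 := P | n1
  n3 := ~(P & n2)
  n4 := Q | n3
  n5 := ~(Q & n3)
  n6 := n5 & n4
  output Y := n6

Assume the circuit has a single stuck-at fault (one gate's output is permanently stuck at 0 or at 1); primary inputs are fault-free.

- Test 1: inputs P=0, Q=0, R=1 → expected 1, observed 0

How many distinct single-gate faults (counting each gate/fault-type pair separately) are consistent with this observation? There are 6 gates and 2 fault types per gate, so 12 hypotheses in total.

4

Fault-free: n1=0, n2=0, n3=1, n4=1, n5=1, n6=1 → 1. Observed 0.
  n1 stuck-at-0: output 1 ✗
  n1 stuck-at-1: output 1 ✗
  n2 stuck-at-0: output 1 ✗
  n2 stuck-at-1: output 1 ✗
  n3 stuck-at-0: output 0 ✓
  n3 stuck-at-1: output 1 ✗
  n4 stuck-at-0: output 0 ✓
  n4 stuck-at-1: output 1 ✗
  n5 stuck-at-0: output 0 ✓
  n5 stuck-at-1: output 1 ✗
  n6 stuck-at-0: output 0 ✓
  n6 stuck-at-1: output 1 ✗
Consistent faults: {n3 stuck-at-0, n4 stuck-at-0, n5 stuck-at-0, n6 stuck-at-0} — 4 in all.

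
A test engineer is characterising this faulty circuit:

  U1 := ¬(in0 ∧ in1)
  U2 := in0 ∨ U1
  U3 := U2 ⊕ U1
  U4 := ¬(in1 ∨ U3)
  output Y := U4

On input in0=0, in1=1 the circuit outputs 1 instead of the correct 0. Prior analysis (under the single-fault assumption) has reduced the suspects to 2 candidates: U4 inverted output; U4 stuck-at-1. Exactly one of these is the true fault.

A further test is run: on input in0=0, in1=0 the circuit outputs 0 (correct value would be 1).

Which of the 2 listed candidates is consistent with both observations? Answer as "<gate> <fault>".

U4 inverted output

Evaluate each candidate on input in0=0, in1=0:
  U4 inverted output: U1=1, U2=1, U3=0, U4=0 [inverted output] → 0 — matches
  U4 stuck-at-1: U1=1, U2=1, U3=0, U4=1 [stuck-at-1] → 1 — eliminated
Only U4 inverted output reproduces the observed 0.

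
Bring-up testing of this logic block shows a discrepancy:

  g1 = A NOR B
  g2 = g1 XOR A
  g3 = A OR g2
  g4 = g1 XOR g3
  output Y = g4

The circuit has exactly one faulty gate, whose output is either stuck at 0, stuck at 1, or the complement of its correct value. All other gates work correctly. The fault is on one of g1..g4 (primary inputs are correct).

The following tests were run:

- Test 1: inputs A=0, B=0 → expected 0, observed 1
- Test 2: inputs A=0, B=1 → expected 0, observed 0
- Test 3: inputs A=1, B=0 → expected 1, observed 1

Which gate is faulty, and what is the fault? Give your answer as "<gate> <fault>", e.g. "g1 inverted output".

Fault-free values for test 1 (A=0, B=0): g1=1, g2=1, g3=1, g4=0, giving Y=0. Observed 1.
Test 1: faults giving observed 1 are {g2 stuck-at-0, g2 inverted output, g3 stuck-at-0, g3 inverted output, g4 stuck-at-1, g4 inverted output}.
Test 2 (A=0, B=1): fault-free g1=0, g2=0, g3=0, g4=0 → 0; observed 0. Eliminates g2 inverted output, g3 inverted output, g4 stuck-at-1, g4 inverted output.
Test 3 (A=1, B=0): fault-free g1=0, g2=1, g3=1, g4=1 → 1; observed 1. Eliminates g3 stuck-at-0.
Only g2 stuck-at-0 is consistent with every test.

g2 stuck-at-0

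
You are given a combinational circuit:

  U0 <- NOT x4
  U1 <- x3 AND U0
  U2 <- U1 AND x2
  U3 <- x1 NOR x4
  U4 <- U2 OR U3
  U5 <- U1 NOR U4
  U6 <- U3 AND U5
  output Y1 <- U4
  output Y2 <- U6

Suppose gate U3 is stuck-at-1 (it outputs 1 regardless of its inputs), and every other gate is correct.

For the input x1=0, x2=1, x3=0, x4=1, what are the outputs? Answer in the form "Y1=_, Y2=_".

Y1=1, Y2=0

Propagate with U3 forced: U0=0, U1=0, U2=0, U3=1 [stuck-at-1], U4=1, U5=0, U6=0.
So the outputs are Y1=1, Y2=0. (Without the fault they would be Y1=0, Y2=0.)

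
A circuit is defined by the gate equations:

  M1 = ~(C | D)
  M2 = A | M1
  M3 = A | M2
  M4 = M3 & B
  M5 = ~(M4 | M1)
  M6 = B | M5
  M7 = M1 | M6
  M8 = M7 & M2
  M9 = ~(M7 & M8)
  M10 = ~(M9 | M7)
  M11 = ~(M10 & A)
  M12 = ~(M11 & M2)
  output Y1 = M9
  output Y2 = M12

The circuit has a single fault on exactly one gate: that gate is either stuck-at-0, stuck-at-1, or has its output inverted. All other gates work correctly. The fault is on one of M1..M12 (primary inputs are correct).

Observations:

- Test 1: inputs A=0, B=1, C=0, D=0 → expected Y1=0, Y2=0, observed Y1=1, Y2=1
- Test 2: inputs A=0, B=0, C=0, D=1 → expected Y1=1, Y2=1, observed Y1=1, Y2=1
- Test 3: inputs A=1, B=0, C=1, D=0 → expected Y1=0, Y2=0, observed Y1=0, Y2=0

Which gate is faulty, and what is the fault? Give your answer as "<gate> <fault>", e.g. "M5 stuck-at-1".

M1 stuck-at-0

Fault-free values for test 1 (A=0, B=1, C=0, D=0): M1=1, M2=1, M3=1, M4=1, M5=0, M6=1, M7=1, M8=1, M9=0, M10=0, M11=1, M12=0, giving Y1=0, Y2=0. Observed Y1=1, Y2=1.
Test 1: faults giving observed Y1=1, Y2=1 are {M1 stuck-at-0, M1 inverted output, M2 stuck-at-0, M2 inverted output}.
Test 2 (A=0, B=0, C=0, D=1): fault-free M1=0, M2=0, M3=0, M4=0, M5=1, M6=1, M7=1, M8=0, M9=1, M10=0, M11=1, M12=1 → Y1=1, Y2=1; observed Y1=1, Y2=1. Eliminates M1 inverted output, M2 inverted output.
Test 3 (A=1, B=0, C=1, D=0): fault-free M1=0, M2=1, M3=1, M4=0, M5=1, M6=1, M7=1, M8=1, M9=0, M10=0, M11=1, M12=0 → Y1=0, Y2=0; observed Y1=0, Y2=0. Eliminates M2 stuck-at-0.
Only M1 stuck-at-0 is consistent with every test.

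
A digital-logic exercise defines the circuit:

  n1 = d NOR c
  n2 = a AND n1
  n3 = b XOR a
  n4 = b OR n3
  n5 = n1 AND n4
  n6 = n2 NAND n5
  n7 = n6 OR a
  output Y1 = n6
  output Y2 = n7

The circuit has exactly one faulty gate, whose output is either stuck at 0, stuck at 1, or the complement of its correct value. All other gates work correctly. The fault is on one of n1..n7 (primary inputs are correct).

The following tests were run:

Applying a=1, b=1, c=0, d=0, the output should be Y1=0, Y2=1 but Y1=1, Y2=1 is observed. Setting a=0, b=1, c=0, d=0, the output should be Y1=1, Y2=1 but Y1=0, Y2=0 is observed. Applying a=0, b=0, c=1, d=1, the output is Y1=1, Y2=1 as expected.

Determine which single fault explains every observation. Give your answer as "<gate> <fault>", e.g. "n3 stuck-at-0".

n2 inverted output

Fault-free values for test 1 (a=1, b=1, c=0, d=0): n1=1, n2=1, n3=0, n4=1, n5=1, n6=0, n7=1, giving Y1=0, Y2=1. Observed Y1=1, Y2=1.
Test 1: faults giving observed Y1=1, Y2=1 are {n1 stuck-at-0, n1 inverted output, n2 stuck-at-0, n2 inverted output, n4 stuck-at-0, n4 inverted output, n5 stuck-at-0, n5 inverted output, n6 stuck-at-1, n6 inverted output}.
Test 2 (a=0, b=1, c=0, d=0): fault-free n1=1, n2=0, n3=1, n4=1, n5=1, n6=1, n7=1 → Y1=1, Y2=1; observed Y1=0, Y2=0. Eliminates n1 stuck-at-0, n1 inverted output, n2 stuck-at-0, n4 stuck-at-0, n4 inverted output, n5 stuck-at-0, n5 inverted output, n6 stuck-at-1.
Test 3 (a=0, b=0, c=1, d=1): fault-free n1=0, n2=0, n3=0, n4=0, n5=0, n6=1, n7=1 → Y1=1, Y2=1; observed Y1=1, Y2=1. Eliminates n6 inverted output.
Only n2 inverted output is consistent with every test.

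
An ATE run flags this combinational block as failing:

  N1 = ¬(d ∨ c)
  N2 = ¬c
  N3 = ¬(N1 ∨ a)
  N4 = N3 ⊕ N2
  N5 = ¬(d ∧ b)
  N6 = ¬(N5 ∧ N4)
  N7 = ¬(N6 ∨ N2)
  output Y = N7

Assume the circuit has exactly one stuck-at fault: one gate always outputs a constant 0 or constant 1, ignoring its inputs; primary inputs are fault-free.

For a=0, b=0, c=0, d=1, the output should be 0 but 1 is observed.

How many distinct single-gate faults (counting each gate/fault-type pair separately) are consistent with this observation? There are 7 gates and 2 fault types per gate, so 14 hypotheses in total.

2

Fault-free: N1=0, N2=1, N3=1, N4=0, N5=1, N6=1, N7=0 → 0. Observed 1.
  N1 stuck-at-0: output 0 ✗
  N1 stuck-at-1: output 0 ✗
  N2 stuck-at-0: output 1 ✓
  N2 stuck-at-1: output 0 ✗
  N3 stuck-at-0: output 0 ✗
  N3 stuck-at-1: output 0 ✗
  N4 stuck-at-0: output 0 ✗
  N4 stuck-at-1: output 0 ✗
  N5 stuck-at-0: output 0 ✗
  N5 stuck-at-1: output 0 ✗
  N6 stuck-at-0: output 0 ✗
  N6 stuck-at-1: output 0 ✗
  N7 stuck-at-0: output 0 ✗
  N7 stuck-at-1: output 1 ✓
Consistent faults: {N2 stuck-at-0, N7 stuck-at-1} — 2 in all.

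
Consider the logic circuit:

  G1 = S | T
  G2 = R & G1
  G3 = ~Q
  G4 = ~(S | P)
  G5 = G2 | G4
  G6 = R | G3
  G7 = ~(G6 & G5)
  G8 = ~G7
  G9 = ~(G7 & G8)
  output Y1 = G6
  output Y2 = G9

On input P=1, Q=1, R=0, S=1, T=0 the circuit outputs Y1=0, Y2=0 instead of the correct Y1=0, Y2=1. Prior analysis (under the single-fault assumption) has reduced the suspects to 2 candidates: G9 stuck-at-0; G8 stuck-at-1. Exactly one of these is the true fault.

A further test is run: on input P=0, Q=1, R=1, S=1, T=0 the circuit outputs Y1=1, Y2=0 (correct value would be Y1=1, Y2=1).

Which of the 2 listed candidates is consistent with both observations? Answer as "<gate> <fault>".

G9 stuck-at-0

Evaluate each candidate on input P=0, Q=1, R=1, S=1, T=0:
  G9 stuck-at-0: G1=1, G2=1, G3=0, G4=0, G5=1, G6=1, G7=0, G8=1, G9=0 [stuck-at-0] → Y1=1, Y2=0 — matches
  G8 stuck-at-1: G1=1, G2=1, G3=0, G4=0, G5=1, G6=1, G7=0, G8=1 [stuck-at-1], G9=1 → Y1=1, Y2=1 — eliminated
Only G9 stuck-at-0 reproduces the observed Y1=1, Y2=0.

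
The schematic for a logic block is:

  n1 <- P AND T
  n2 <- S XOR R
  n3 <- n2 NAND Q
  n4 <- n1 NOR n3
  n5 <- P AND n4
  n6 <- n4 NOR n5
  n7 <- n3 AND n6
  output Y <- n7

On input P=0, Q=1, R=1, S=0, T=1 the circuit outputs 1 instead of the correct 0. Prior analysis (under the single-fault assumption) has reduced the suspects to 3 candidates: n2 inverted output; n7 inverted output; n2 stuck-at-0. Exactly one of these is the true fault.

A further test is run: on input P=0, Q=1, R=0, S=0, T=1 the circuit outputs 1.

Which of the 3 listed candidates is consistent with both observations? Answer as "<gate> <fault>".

n2 stuck-at-0

Evaluate each candidate on input P=0, Q=1, R=0, S=0, T=1:
  n2 inverted output: n1=0, n2=1 [inverted output], n3=0, n4=1, n5=0, n6=0, n7=0 → 0 — eliminated
  n7 inverted output: n1=0, n2=0, n3=1, n4=0, n5=0, n6=1, n7=0 [inverted output] → 0 — eliminated
  n2 stuck-at-0: n1=0, n2=0 [stuck-at-0], n3=1, n4=0, n5=0, n6=1, n7=1 → 1 — matches
Only n2 stuck-at-0 reproduces the observed 1.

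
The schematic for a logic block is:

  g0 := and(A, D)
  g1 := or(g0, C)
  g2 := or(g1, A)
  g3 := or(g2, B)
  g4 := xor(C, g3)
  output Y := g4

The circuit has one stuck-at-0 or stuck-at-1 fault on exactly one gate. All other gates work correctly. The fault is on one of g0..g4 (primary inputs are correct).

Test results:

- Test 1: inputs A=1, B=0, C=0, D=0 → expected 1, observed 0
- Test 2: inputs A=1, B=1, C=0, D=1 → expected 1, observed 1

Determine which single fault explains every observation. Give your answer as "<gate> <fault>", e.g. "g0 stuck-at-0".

Fault-free values for test 1 (A=1, B=0, C=0, D=0): g0=0, g1=0, g2=1, g3=1, g4=1, giving Y=1. Observed 0.
Test 1: faults giving observed 0 are {g2 stuck-at-0, g3 stuck-at-0, g4 stuck-at-0}.
Test 2 (A=1, B=1, C=0, D=1): fault-free g0=1, g1=1, g2=1, g3=1, g4=1 → 1; observed 1. Eliminates g3 stuck-at-0, g4 stuck-at-0.
Only g2 stuck-at-0 is consistent with every test.

g2 stuck-at-0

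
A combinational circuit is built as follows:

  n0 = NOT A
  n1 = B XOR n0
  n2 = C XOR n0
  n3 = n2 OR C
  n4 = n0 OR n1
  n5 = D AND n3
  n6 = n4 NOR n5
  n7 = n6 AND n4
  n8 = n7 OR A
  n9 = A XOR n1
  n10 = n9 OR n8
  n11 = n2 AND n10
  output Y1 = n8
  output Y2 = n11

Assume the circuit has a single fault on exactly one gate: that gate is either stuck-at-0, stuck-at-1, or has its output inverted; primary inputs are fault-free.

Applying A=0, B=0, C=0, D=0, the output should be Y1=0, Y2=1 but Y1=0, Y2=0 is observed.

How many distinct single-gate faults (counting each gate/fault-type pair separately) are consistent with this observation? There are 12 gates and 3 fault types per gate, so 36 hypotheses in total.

Fault-free: n0=1, n1=1, n2=1, n3=1, n4=1, n5=0, n6=0, n7=0, n8=0, n9=1, n10=1, n11=1 → Y1=0, Y2=1. Observed Y1=0, Y2=0.
  n0: stuck-at-0, inverted output ✓; others ✗
  n1: stuck-at-0, inverted output ✓; others ✗
  n2: stuck-at-0, inverted output ✓; others ✗
  n3: none of the 3 fault types match ✗
  n4: none of the 3 fault types match ✗
  n5: none of the 3 fault types match ✗
  n6: none of the 3 fault types match ✗
  n7: none of the 3 fault types match ✗
  n8: none of the 3 fault types match ✗
  n9: stuck-at-0, inverted output ✓; others ✗
  n10: stuck-at-0, inverted output ✓; others ✗
  n11: stuck-at-0, inverted output ✓; others ✗
Consistent faults: {n0 stuck-at-0, n0 inverted output, n1 stuck-at-0, n1 inverted output, n2 stuck-at-0, n2 inverted output, n9 stuck-at-0, n9 inverted output, n10 stuck-at-0, n10 inverted output, n11 stuck-at-0, n11 inverted output} — 12 in all.

12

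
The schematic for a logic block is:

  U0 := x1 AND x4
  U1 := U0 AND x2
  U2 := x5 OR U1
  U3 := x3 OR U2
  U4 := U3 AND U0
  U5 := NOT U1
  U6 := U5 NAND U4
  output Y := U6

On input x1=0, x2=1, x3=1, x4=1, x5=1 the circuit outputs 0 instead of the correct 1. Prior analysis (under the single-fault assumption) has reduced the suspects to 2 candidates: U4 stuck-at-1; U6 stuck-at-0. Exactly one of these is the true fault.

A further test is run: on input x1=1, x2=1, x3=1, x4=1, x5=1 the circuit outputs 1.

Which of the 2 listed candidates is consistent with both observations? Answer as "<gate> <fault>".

Evaluate each candidate on input x1=1, x2=1, x3=1, x4=1, x5=1:
  U4 stuck-at-1: U0=1, U1=1, U2=1, U3=1, U4=1 [stuck-at-1], U5=0, U6=1 → 1 — matches
  U6 stuck-at-0: U0=1, U1=1, U2=1, U3=1, U4=1, U5=0, U6=0 [stuck-at-0] → 0 — eliminated
Only U4 stuck-at-1 reproduces the observed 1.

U4 stuck-at-1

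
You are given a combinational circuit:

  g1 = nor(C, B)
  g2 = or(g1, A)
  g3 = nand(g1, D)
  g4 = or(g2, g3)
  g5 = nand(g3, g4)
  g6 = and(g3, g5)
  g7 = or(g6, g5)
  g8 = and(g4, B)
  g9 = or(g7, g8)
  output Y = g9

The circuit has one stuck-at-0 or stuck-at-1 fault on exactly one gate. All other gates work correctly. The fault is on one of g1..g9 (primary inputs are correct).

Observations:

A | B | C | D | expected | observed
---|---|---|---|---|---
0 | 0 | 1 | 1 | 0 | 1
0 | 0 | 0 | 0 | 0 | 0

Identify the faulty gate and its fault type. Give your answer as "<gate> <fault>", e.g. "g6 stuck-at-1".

g1 stuck-at-1

Fault-free values for test 1 (A=0, B=0, C=1, D=1): g1=0, g2=0, g3=1, g4=1, g5=0, g6=0, g7=0, g8=0, g9=0, giving Y=0. Observed 1.
Test 1: faults giving observed 1 are {g1 stuck-at-1, g3 stuck-at-0, g4 stuck-at-0, g5 stuck-at-1, g6 stuck-at-1, g7 stuck-at-1, g8 stuck-at-1, g9 stuck-at-1}.
Test 2 (A=0, B=0, C=0, D=0): fault-free g1=1, g2=1, g3=1, g4=1, g5=0, g6=0, g7=0, g8=0, g9=0 → 0; observed 0. Eliminates g3 stuck-at-0, g4 stuck-at-0, g5 stuck-at-1, g6 stuck-at-1, g7 stuck-at-1, g8 stuck-at-1, g9 stuck-at-1.
Only g1 stuck-at-1 is consistent with every test.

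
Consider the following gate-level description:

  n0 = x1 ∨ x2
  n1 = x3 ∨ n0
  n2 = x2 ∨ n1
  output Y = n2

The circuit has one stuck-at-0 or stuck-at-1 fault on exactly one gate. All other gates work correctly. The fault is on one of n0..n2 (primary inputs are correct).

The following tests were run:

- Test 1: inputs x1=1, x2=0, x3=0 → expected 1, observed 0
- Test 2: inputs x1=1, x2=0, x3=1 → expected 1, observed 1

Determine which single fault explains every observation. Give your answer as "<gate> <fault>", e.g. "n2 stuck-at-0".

Fault-free values for test 1 (x1=1, x2=0, x3=0): n0=1, n1=1, n2=1, giving Y=1. Observed 0.
Test 1: faults giving observed 0 are {n0 stuck-at-0, n1 stuck-at-0, n2 stuck-at-0}.
Test 2 (x1=1, x2=0, x3=1): fault-free n0=1, n1=1, n2=1 → 1; observed 1. Eliminates n1 stuck-at-0, n2 stuck-at-0.
Only n0 stuck-at-0 is consistent with every test.

n0 stuck-at-0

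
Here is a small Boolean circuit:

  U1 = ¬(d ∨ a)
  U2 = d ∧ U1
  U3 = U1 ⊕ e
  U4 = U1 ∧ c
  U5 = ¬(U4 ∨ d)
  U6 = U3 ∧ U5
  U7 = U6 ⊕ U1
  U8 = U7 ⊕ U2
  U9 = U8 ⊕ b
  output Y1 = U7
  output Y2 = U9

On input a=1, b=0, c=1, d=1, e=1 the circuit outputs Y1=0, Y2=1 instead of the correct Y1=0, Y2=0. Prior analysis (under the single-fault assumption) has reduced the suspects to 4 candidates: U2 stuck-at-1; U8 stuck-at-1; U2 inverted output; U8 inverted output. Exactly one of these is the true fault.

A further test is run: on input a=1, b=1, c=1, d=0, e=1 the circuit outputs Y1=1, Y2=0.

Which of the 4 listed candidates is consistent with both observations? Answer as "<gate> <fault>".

U8 stuck-at-1

Evaluate each candidate on input a=1, b=1, c=1, d=0, e=1:
  U2 stuck-at-1: U1=0, U2=1 [stuck-at-1], U3=1, U4=0, U5=1, U6=1, U7=1, U8=0, U9=1 → Y1=1, Y2=1 — eliminated
  U8 stuck-at-1: U1=0, U2=0, U3=1, U4=0, U5=1, U6=1, U7=1, U8=1 [stuck-at-1], U9=0 → Y1=1, Y2=0 — matches
  U2 inverted output: U1=0, U2=1 [inverted output], U3=1, U4=0, U5=1, U6=1, U7=1, U8=0, U9=1 → Y1=1, Y2=1 — eliminated
  U8 inverted output: U1=0, U2=0, U3=1, U4=0, U5=1, U6=1, U7=1, U8=0 [inverted output], U9=1 → Y1=1, Y2=1 — eliminated
Only U8 stuck-at-1 reproduces the observed Y1=1, Y2=0.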